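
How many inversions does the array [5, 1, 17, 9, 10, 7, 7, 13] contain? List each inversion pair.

Finding inversions in [5, 1, 17, 9, 10, 7, 7, 13]:

(0, 1): arr[0]=5 > arr[1]=1
(2, 3): arr[2]=17 > arr[3]=9
(2, 4): arr[2]=17 > arr[4]=10
(2, 5): arr[2]=17 > arr[5]=7
(2, 6): arr[2]=17 > arr[6]=7
(2, 7): arr[2]=17 > arr[7]=13
(3, 5): arr[3]=9 > arr[5]=7
(3, 6): arr[3]=9 > arr[6]=7
(4, 5): arr[4]=10 > arr[5]=7
(4, 6): arr[4]=10 > arr[6]=7

Total inversions: 10

The array has 10 inversion(s): (0,1), (2,3), (2,4), (2,5), (2,6), (2,7), (3,5), (3,6), (4,5), (4,6). Each pair (i,j) satisfies i < j and arr[i] > arr[j].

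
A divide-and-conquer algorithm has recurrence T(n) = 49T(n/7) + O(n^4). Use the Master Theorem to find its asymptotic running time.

Master Theorem for T(n) = 49T(n/7) + O(n^4):

a = 49, b = 7, c = 4
log_b(a) = log_7(49) = 2.0000

Case 3: c = 4 > log_7(49) = 2.0000
T(n) = O(n^4) = O(n^4)

For T(n) = 49T(n/7) + O(n^4): log_7(49) = 2.0000. This is Case 3 of the Master Theorem (c > log_b(a), work dominated by root), giving O(n^4).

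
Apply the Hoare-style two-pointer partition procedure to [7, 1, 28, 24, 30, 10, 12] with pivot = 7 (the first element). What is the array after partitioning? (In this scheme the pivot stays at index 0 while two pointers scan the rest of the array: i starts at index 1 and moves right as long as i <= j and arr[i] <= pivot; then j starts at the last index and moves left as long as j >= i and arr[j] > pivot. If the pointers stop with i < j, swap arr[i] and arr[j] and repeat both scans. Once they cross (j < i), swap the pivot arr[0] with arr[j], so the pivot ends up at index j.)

Hoare-style two-pointer partition with pivot = 7:

Initial array: [7, 1, 28, 24, 30, 10, 12]

Pointers start at i = 1, j = 6.
i ends at 2, j ends at 1: the pointers have crossed (j < i), so scanning stops.

Swap pivot arr[0] with arr[1] to place pivot at position 1: [1, 7, 28, 24, 30, 10, 12]
Pivot position: 1

After partitioning with pivot 7, the array becomes [1, 7, 28, 24, 30, 10, 12]. The pivot is placed at index 1. All elements to the left of the pivot are <= 7, and all elements to the right are > 7.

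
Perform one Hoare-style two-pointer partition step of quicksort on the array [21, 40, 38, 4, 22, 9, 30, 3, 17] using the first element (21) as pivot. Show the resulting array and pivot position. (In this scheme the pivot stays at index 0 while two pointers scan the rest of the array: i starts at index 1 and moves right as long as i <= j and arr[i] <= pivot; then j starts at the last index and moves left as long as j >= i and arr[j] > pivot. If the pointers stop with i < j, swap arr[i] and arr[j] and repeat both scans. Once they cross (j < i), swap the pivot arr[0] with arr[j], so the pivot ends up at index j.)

Hoare-style two-pointer partition with pivot = 21:

Initial array: [21, 40, 38, 4, 22, 9, 30, 3, 17]

Pointers start at i = 1, j = 8.
i stops at index 1 (arr[1]=40 > 21), j stops at index 8 (arr[8]=17 <= 21): swap arr[1] and arr[8], array becomes [21, 17, 38, 4, 22, 9, 30, 3, 40]
i stops at index 2 (arr[2]=38 > 21), j stops at index 7 (arr[7]=3 <= 21): swap arr[2] and arr[7], array becomes [21, 17, 3, 4, 22, 9, 30, 38, 40]
i stops at index 4 (arr[4]=22 > 21), j stops at index 5 (arr[5]=9 <= 21): swap arr[4] and arr[5], array becomes [21, 17, 3, 4, 9, 22, 30, 38, 40]
i ends at 5, j ends at 4: the pointers have crossed (j < i), so scanning stops.

Swap pivot arr[0] with arr[4] to place pivot at position 4: [9, 17, 3, 4, 21, 22, 30, 38, 40]
Pivot position: 4

After partitioning with pivot 21, the array becomes [9, 17, 3, 4, 21, 22, 30, 38, 40]. The pivot is placed at index 4. All elements to the left of the pivot are <= 21, and all elements to the right are > 21.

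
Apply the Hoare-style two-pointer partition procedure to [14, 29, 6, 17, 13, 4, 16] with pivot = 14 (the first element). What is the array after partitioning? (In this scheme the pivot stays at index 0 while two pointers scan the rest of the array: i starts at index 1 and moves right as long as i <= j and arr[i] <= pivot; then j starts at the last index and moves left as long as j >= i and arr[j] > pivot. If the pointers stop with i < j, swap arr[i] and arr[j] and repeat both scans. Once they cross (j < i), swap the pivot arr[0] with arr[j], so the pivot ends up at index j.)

Hoare-style two-pointer partition with pivot = 14:

Initial array: [14, 29, 6, 17, 13, 4, 16]

Pointers start at i = 1, j = 6.
i stops at index 1 (arr[1]=29 > 14), j stops at index 5 (arr[5]=4 <= 14): swap arr[1] and arr[5], array becomes [14, 4, 6, 17, 13, 29, 16]
i stops at index 3 (arr[3]=17 > 14), j stops at index 4 (arr[4]=13 <= 14): swap arr[3] and arr[4], array becomes [14, 4, 6, 13, 17, 29, 16]
i ends at 4, j ends at 3: the pointers have crossed (j < i), so scanning stops.

Swap pivot arr[0] with arr[3] to place pivot at position 3: [13, 4, 6, 14, 17, 29, 16]
Pivot position: 3

After partitioning with pivot 14, the array becomes [13, 4, 6, 14, 17, 29, 16]. The pivot is placed at index 3. All elements to the left of the pivot are <= 14, and all elements to the right are > 14.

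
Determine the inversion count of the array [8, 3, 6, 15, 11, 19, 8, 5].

Finding inversions in [8, 3, 6, 15, 11, 19, 8, 5]:

(0, 1): arr[0]=8 > arr[1]=3
(0, 2): arr[0]=8 > arr[2]=6
(0, 7): arr[0]=8 > arr[7]=5
(2, 7): arr[2]=6 > arr[7]=5
(3, 4): arr[3]=15 > arr[4]=11
(3, 6): arr[3]=15 > arr[6]=8
(3, 7): arr[3]=15 > arr[7]=5
(4, 6): arr[4]=11 > arr[6]=8
(4, 7): arr[4]=11 > arr[7]=5
(5, 6): arr[5]=19 > arr[6]=8
(5, 7): arr[5]=19 > arr[7]=5
(6, 7): arr[6]=8 > arr[7]=5

Total inversions: 12

The array has 12 inversion(s): (0,1), (0,2), (0,7), (2,7), (3,4), (3,6), (3,7), (4,6), (4,7), (5,6), (5,7), (6,7). Each pair (i,j) satisfies i < j and arr[i] > arr[j].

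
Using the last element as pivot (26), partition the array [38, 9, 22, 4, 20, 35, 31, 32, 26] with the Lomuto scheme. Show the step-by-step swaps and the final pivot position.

Lomuto partition with pivot = 26:

Initial array: [38, 9, 22, 4, 20, 35, 31, 32, 26]

arr[0]=38 > 26: no swap
arr[1]=9 <= 26: swap with position 0, array becomes [9, 38, 22, 4, 20, 35, 31, 32, 26]
arr[2]=22 <= 26: swap with position 1, array becomes [9, 22, 38, 4, 20, 35, 31, 32, 26]
arr[3]=4 <= 26: swap with position 2, array becomes [9, 22, 4, 38, 20, 35, 31, 32, 26]
arr[4]=20 <= 26: swap with position 3, array becomes [9, 22, 4, 20, 38, 35, 31, 32, 26]
arr[5]=35 > 26: no swap
arr[6]=31 > 26: no swap
arr[7]=32 > 26: no swap

Place pivot at position 4: [9, 22, 4, 20, 26, 35, 31, 32, 38]
Pivot position: 4

After partitioning with pivot 26, the array becomes [9, 22, 4, 20, 26, 35, 31, 32, 38]. The pivot is placed at index 4. All elements to the left of the pivot are <= 26, and all elements to the right are > 26.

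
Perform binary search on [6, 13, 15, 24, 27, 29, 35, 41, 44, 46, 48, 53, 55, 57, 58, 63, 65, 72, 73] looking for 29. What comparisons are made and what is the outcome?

Binary search for 29 in [6, 13, 15, 24, 27, 29, 35, 41, 44, 46, 48, 53, 55, 57, 58, 63, 65, 72, 73]:

lo=0, hi=18, mid=9, arr[mid]=46 -> 46 > 29, search left half
lo=0, hi=8, mid=4, arr[mid]=27 -> 27 < 29, search right half
lo=5, hi=8, mid=6, arr[mid]=35 -> 35 > 29, search left half
lo=5, hi=5, mid=5, arr[mid]=29 -> Found target at index 5!

Binary search finds 29 at index 5 after 4 comparisons. The search repeatedly halves the search space by comparing with the middle element.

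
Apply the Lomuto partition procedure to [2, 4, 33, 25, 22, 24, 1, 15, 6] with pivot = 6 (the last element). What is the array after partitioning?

Lomuto partition with pivot = 6:

Initial array: [2, 4, 33, 25, 22, 24, 1, 15, 6]

arr[0]=2 <= 6: swap with position 0, array becomes [2, 4, 33, 25, 22, 24, 1, 15, 6]
arr[1]=4 <= 6: swap with position 1, array becomes [2, 4, 33, 25, 22, 24, 1, 15, 6]
arr[2]=33 > 6: no swap
arr[3]=25 > 6: no swap
arr[4]=22 > 6: no swap
arr[5]=24 > 6: no swap
arr[6]=1 <= 6: swap with position 2, array becomes [2, 4, 1, 25, 22, 24, 33, 15, 6]
arr[7]=15 > 6: no swap

Place pivot at position 3: [2, 4, 1, 6, 22, 24, 33, 15, 25]
Pivot position: 3

After partitioning with pivot 6, the array becomes [2, 4, 1, 6, 22, 24, 33, 15, 25]. The pivot is placed at index 3. All elements to the left of the pivot are <= 6, and all elements to the right are > 6.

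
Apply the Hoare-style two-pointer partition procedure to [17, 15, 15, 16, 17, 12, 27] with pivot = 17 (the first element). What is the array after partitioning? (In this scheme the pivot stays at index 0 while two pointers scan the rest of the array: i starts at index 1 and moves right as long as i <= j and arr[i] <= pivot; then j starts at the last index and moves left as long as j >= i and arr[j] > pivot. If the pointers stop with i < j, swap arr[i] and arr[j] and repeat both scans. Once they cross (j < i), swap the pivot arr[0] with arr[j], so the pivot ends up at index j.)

Hoare-style two-pointer partition with pivot = 17:

Initial array: [17, 15, 15, 16, 17, 12, 27]

Pointers start at i = 1, j = 6.
i ends at 6, j ends at 5: the pointers have crossed (j < i), so scanning stops.

Swap pivot arr[0] with arr[5] to place pivot at position 5: [12, 15, 15, 16, 17, 17, 27]
Pivot position: 5

After partitioning with pivot 17, the array becomes [12, 15, 15, 16, 17, 17, 27]. The pivot is placed at index 5. All elements to the left of the pivot are <= 17, and all elements to the right are > 17.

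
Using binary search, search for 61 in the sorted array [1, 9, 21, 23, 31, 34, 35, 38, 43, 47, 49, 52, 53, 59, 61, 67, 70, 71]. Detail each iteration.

Binary search for 61 in [1, 9, 21, 23, 31, 34, 35, 38, 43, 47, 49, 52, 53, 59, 61, 67, 70, 71]:

lo=0, hi=17, mid=8, arr[mid]=43 -> 43 < 61, search right half
lo=9, hi=17, mid=13, arr[mid]=59 -> 59 < 61, search right half
lo=14, hi=17, mid=15, arr[mid]=67 -> 67 > 61, search left half
lo=14, hi=14, mid=14, arr[mid]=61 -> Found target at index 14!

Binary search finds 61 at index 14 after 4 comparisons. The search repeatedly halves the search space by comparing with the middle element.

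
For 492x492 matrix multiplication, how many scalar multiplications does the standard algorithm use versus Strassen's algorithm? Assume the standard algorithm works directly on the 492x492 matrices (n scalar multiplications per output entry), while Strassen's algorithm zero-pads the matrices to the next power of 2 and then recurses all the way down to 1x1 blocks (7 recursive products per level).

Matrix multiplication for 492x492 matrices:

Strassen's algorithm requires power-of-2 dimensions. Pad 492x492 to 512x512 (next power of 2).

Standard algorithm: 492^3 = 119095488 multiplications
Strassen's algorithm: 7^(log2(512)) = 7^9 = 40353607 multiplications
Savings: 119095488 - 40353607 = 78741881 multiplications

Standard: 119095488 multiplications (492^3). Strassen: 40353607 multiplications (7^9, after padding to 512x512). Strassen reduces 8 recursive multiplications to 7 at each level.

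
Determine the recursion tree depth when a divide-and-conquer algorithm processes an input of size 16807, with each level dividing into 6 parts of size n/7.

For divide and conquer with division factor 7:

Problem sizes at each level:
Level 0: 16807
Level 1: 2401
Level 2: 343
Level 3: 49
Level 4: 7
Level 5: 1

The root is level 0 and the size-1 base case is level 5 (the tree spans levels 0 through 5, i.e. 6 levels counting the root), so the depth is the number of divisions: log_7(16807) = 5

The recursion tree depth is log_7(16807) = 5. At each level, the problem size is divided by 7, so it takes 5 divisions to reduce to a base case of size 1. The algorithm makes 6 recursive calls at each level.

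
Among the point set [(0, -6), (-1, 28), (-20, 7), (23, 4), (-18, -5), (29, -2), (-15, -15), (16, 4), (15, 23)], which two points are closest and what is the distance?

Computing all pairwise distances among 9 points:

d((0, -6), (-1, 28)) = 34.0147
d((0, -6), (-20, 7)) = 23.8537
d((0, -6), (23, 4)) = 25.0799
d((0, -6), (-18, -5)) = 18.0278
d((0, -6), (29, -2)) = 29.2746
d((0, -6), (-15, -15)) = 17.4929
d((0, -6), (16, 4)) = 18.868
d((0, -6), (15, 23)) = 32.6497
d((-1, 28), (-20, 7)) = 28.3196
d((-1, 28), (23, 4)) = 33.9411
d((-1, 28), (-18, -5)) = 37.1214
d((-1, 28), (29, -2)) = 42.4264
d((-1, 28), (-15, -15)) = 45.2217
d((-1, 28), (16, 4)) = 29.4109
d((-1, 28), (15, 23)) = 16.7631
d((-20, 7), (23, 4)) = 43.1045
d((-20, 7), (-18, -5)) = 12.1655
d((-20, 7), (29, -2)) = 49.8197
d((-20, 7), (-15, -15)) = 22.561
d((-20, 7), (16, 4)) = 36.1248
d((-20, 7), (15, 23)) = 38.4838
d((23, 4), (-18, -5)) = 41.9762
d((23, 4), (29, -2)) = 8.4853
d((23, 4), (-15, -15)) = 42.4853
d((23, 4), (16, 4)) = 7.0 <-- minimum
d((23, 4), (15, 23)) = 20.6155
d((-18, -5), (29, -2)) = 47.0956
d((-18, -5), (-15, -15)) = 10.4403
d((-18, -5), (16, 4)) = 35.171
d((-18, -5), (15, 23)) = 43.2782
d((29, -2), (-15, -15)) = 45.8803
d((29, -2), (16, 4)) = 14.3178
d((29, -2), (15, 23)) = 28.6531
d((-15, -15), (16, 4)) = 36.3593
d((-15, -15), (15, 23)) = 48.4149
d((16, 4), (15, 23)) = 19.0263

Closest pair: (23, 4) and (16, 4) with distance 7.0

The closest pair is (23, 4) and (16, 4) with Euclidean distance 7.0. For 9 points, brute-force pairwise comparison is shown above. For large n, the divide-and-conquer algorithm (sort by x, recurse on halves, check the dividing strip) achieves O(n log n).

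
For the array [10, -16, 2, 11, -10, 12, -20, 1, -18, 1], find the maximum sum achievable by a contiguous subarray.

Using Kadane's algorithm on [10, -16, 2, 11, -10, 12, -20, 1, -18, 1]:

Scanning through the array:
Position 1 (value -16): max_ending_here = -6, max_so_far = 10
Position 2 (value 2): max_ending_here = 2, max_so_far = 10
Position 3 (value 11): max_ending_here = 13, max_so_far = 13
Position 4 (value -10): max_ending_here = 3, max_so_far = 13
Position 5 (value 12): max_ending_here = 15, max_so_far = 15
Position 6 (value -20): max_ending_here = -5, max_so_far = 15
Position 7 (value 1): max_ending_here = 1, max_so_far = 15
Position 8 (value -18): max_ending_here = -17, max_so_far = 15
Position 9 (value 1): max_ending_here = 1, max_so_far = 15

Maximum subarray: [2, 11, -10, 12]
Maximum sum: 15

The maximum subarray is [2, 11, -10, 12] with sum 15. This subarray runs from index 2 to index 5.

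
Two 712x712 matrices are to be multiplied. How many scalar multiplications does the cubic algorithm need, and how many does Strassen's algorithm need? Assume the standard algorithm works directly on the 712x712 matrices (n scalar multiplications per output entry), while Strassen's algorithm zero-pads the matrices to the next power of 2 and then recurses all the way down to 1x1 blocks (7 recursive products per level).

Matrix multiplication for 712x712 matrices:

Strassen's algorithm requires power-of-2 dimensions. Pad 712x712 to 1024x1024 (next power of 2).

Standard algorithm: 712^3 = 360944128 multiplications
Strassen's algorithm: 7^(log2(1024)) = 7^10 = 282475249 multiplications
Savings: 360944128 - 282475249 = 78468879 multiplications

Standard: 360944128 multiplications (712^3). Strassen: 282475249 multiplications (7^10, after padding to 1024x1024). Strassen reduces 8 recursive multiplications to 7 at each level.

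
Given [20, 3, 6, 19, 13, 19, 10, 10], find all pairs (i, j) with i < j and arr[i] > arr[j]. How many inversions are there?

Finding inversions in [20, 3, 6, 19, 13, 19, 10, 10]:

(0, 1): arr[0]=20 > arr[1]=3
(0, 2): arr[0]=20 > arr[2]=6
(0, 3): arr[0]=20 > arr[3]=19
(0, 4): arr[0]=20 > arr[4]=13
(0, 5): arr[0]=20 > arr[5]=19
(0, 6): arr[0]=20 > arr[6]=10
(0, 7): arr[0]=20 > arr[7]=10
(3, 4): arr[3]=19 > arr[4]=13
(3, 6): arr[3]=19 > arr[6]=10
(3, 7): arr[3]=19 > arr[7]=10
(4, 6): arr[4]=13 > arr[6]=10
(4, 7): arr[4]=13 > arr[7]=10
(5, 6): arr[5]=19 > arr[6]=10
(5, 7): arr[5]=19 > arr[7]=10

Total inversions: 14

The array has 14 inversion(s): (0,1), (0,2), (0,3), (0,4), (0,5), (0,6), (0,7), (3,4), (3,6), (3,7), (4,6), (4,7), (5,6), (5,7). Each pair (i,j) satisfies i < j and arr[i] > arr[j].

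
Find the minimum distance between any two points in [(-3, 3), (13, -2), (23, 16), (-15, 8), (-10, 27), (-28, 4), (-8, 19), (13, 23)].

Computing all pairwise distances among 8 points:

d((-3, 3), (13, -2)) = 16.7631
d((-3, 3), (23, 16)) = 29.0689
d((-3, 3), (-15, 8)) = 13.0
d((-3, 3), (-10, 27)) = 25.0
d((-3, 3), (-28, 4)) = 25.02
d((-3, 3), (-8, 19)) = 16.7631
d((-3, 3), (13, 23)) = 25.6125
d((13, -2), (23, 16)) = 20.5913
d((13, -2), (-15, 8)) = 29.7321
d((13, -2), (-10, 27)) = 37.0135
d((13, -2), (-28, 4)) = 41.4367
d((13, -2), (-8, 19)) = 29.6985
d((13, -2), (13, 23)) = 25.0
d((23, 16), (-15, 8)) = 38.833
d((23, 16), (-10, 27)) = 34.7851
d((23, 16), (-28, 4)) = 52.3927
d((23, 16), (-8, 19)) = 31.1448
d((23, 16), (13, 23)) = 12.2066
d((-15, 8), (-10, 27)) = 19.6469
d((-15, 8), (-28, 4)) = 13.6015
d((-15, 8), (-8, 19)) = 13.0384
d((-15, 8), (13, 23)) = 31.7648
d((-10, 27), (-28, 4)) = 29.2062
d((-10, 27), (-8, 19)) = 8.2462 <-- minimum
d((-10, 27), (13, 23)) = 23.3452
d((-28, 4), (-8, 19)) = 25.0
d((-28, 4), (13, 23)) = 45.1885
d((-8, 19), (13, 23)) = 21.3776

Closest pair: (-10, 27) and (-8, 19) with distance 8.2462

The closest pair is (-10, 27) and (-8, 19) with Euclidean distance 8.2462. For 8 points, brute-force pairwise comparison is shown above. For large n, the divide-and-conquer algorithm (sort by x, recurse on halves, check the dividing strip) achieves O(n log n).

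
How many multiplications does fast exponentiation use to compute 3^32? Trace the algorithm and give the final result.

Computing 3^32 by squaring (build up from 3^1; each line after the first costs one multiplication):

3^1 = 3
3^2 = (3^1)^2 = 3^2 = 9
3^4 = (3^2)^2 = 9^2 = 81
3^8 = (3^4)^2 = 81^2 = 6561
3^16 = (3^8)^2 = 6561^2 = 43046721
3^32 = (3^16)^2 = 43046721^2 = 1853020188851841

Result: 1853020188851841
Multiplications needed: 5 (5 lines after 3^1)

3^32 = 1853020188851841. Using exponentiation by squaring, this requires 5 multiplications. The key idea: if the exponent is even, square the half-power; if odd, multiply by the base once.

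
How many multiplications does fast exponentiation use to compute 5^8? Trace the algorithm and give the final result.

Computing 5^8 by squaring (build up from 5^1; each line after the first costs one multiplication):

5^1 = 5
5^2 = (5^1)^2 = 5^2 = 25
5^4 = (5^2)^2 = 25^2 = 625
5^8 = (5^4)^2 = 625^2 = 390625

Result: 390625
Multiplications needed: 3 (3 lines after 5^1)

5^8 = 390625. Using exponentiation by squaring, this requires 3 multiplications. The key idea: if the exponent is even, square the half-power; if odd, multiply by the base once.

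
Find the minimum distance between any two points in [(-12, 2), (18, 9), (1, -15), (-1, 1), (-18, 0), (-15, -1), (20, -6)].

Computing all pairwise distances among 7 points:

d((-12, 2), (18, 9)) = 30.8058
d((-12, 2), (1, -15)) = 21.4009
d((-12, 2), (-1, 1)) = 11.0454
d((-12, 2), (-18, 0)) = 6.3246
d((-12, 2), (-15, -1)) = 4.2426
d((-12, 2), (20, -6)) = 32.9848
d((18, 9), (1, -15)) = 29.4109
d((18, 9), (-1, 1)) = 20.6155
d((18, 9), (-18, 0)) = 37.108
d((18, 9), (-15, -1)) = 34.4819
d((18, 9), (20, -6)) = 15.1327
d((1, -15), (-1, 1)) = 16.1245
d((1, -15), (-18, 0)) = 24.2074
d((1, -15), (-15, -1)) = 21.2603
d((1, -15), (20, -6)) = 21.0238
d((-1, 1), (-18, 0)) = 17.0294
d((-1, 1), (-15, -1)) = 14.1421
d((-1, 1), (20, -6)) = 22.1359
d((-18, 0), (-15, -1)) = 3.1623 <-- minimum
d((-18, 0), (20, -6)) = 38.4708
d((-15, -1), (20, -6)) = 35.3553

Closest pair: (-18, 0) and (-15, -1) with distance 3.1623

The closest pair is (-18, 0) and (-15, -1) with Euclidean distance 3.1623. For 7 points, brute-force pairwise comparison is shown above. For large n, the divide-and-conquer algorithm (sort by x, recurse on halves, check the dividing strip) achieves O(n log n).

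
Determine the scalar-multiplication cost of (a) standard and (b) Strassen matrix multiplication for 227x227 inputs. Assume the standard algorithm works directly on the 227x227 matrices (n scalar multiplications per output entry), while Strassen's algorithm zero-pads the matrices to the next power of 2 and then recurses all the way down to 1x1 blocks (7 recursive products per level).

Matrix multiplication for 227x227 matrices:

Strassen's algorithm requires power-of-2 dimensions. Pad 227x227 to 256x256 (next power of 2).

Standard algorithm: 227^3 = 11697083 multiplications
Strassen's algorithm: 7^(log2(256)) = 7^8 = 5764801 multiplications
Savings: 11697083 - 5764801 = 5932282 multiplications

Standard: 11697083 multiplications (227^3). Strassen: 5764801 multiplications (7^8, after padding to 256x256). Strassen reduces 8 recursive multiplications to 7 at each level.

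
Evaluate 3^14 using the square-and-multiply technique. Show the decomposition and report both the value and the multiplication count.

Computing 3^14 by squaring (build up from 3^1; each line after the first costs one multiplication):

3^1 = 3
3^2 = (3^1)^2 = 3^2 = 9
3^3 = 3 * 3^2 = 3 * 9 = 27
3^6 = (3^3)^2 = 27^2 = 729
3^7 = 3 * 3^6 = 3 * 729 = 2187
3^14 = (3^7)^2 = 2187^2 = 4782969

Result: 4782969
Multiplications needed: 5 (5 lines after 3^1)

3^14 = 4782969. Using exponentiation by squaring, this requires 5 multiplications. The key idea: if the exponent is even, square the half-power; if odd, multiply by the base once.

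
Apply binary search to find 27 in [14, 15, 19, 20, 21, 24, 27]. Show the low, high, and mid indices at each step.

Binary search for 27 in [14, 15, 19, 20, 21, 24, 27]:

lo=0, hi=6, mid=3, arr[mid]=20 -> 20 < 27, search right half
lo=4, hi=6, mid=5, arr[mid]=24 -> 24 < 27, search right half
lo=6, hi=6, mid=6, arr[mid]=27 -> Found target at index 6!

Binary search finds 27 at index 6 after 3 comparisons. The search repeatedly halves the search space by comparing with the middle element.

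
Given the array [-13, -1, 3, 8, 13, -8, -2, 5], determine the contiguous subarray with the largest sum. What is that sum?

Using Kadane's algorithm on [-13, -1, 3, 8, 13, -8, -2, 5]:

Scanning through the array:
Position 1 (value -1): max_ending_here = -1, max_so_far = -1
Position 2 (value 3): max_ending_here = 3, max_so_far = 3
Position 3 (value 8): max_ending_here = 11, max_so_far = 11
Position 4 (value 13): max_ending_here = 24, max_so_far = 24
Position 5 (value -8): max_ending_here = 16, max_so_far = 24
Position 6 (value -2): max_ending_here = 14, max_so_far = 24
Position 7 (value 5): max_ending_here = 19, max_so_far = 24

Maximum subarray: [3, 8, 13]
Maximum sum: 24

The maximum subarray is [3, 8, 13] with sum 24. This subarray runs from index 2 to index 4.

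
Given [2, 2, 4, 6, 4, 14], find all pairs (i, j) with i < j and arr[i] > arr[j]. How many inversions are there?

Finding inversions in [2, 2, 4, 6, 4, 14]:

(3, 4): arr[3]=6 > arr[4]=4

Total inversions: 1

The array has 1 inversion(s): (3,4). Each pair (i,j) satisfies i < j and arr[i] > arr[j].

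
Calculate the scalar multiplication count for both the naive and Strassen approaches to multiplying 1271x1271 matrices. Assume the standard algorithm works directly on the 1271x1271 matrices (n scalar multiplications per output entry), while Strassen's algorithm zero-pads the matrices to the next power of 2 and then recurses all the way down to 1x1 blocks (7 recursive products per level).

Matrix multiplication for 1271x1271 matrices:

Strassen's algorithm requires power-of-2 dimensions. Pad 1271x1271 to 2048x2048 (next power of 2).

Standard algorithm: 1271^3 = 2053225511 multiplications
Strassen's algorithm: 7^(log2(2048)) = 7^11 = 1977326743 multiplications
Savings: 2053225511 - 1977326743 = 75898768 multiplications

Standard: 2053225511 multiplications (1271^3). Strassen: 1977326743 multiplications (7^11, after padding to 2048x2048). Strassen reduces 8 recursive multiplications to 7 at each level.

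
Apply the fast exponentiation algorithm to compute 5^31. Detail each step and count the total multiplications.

Computing 5^31 by squaring (build up from 5^1; each line after the first costs one multiplication):

5^1 = 5
5^2 = (5^1)^2 = 5^2 = 25
5^3 = 5 * 5^2 = 5 * 25 = 125
5^6 = (5^3)^2 = 125^2 = 15625
5^7 = 5 * 5^6 = 5 * 15625 = 78125
5^14 = (5^7)^2 = 78125^2 = 6103515625
5^15 = 5 * 5^14 = 5 * 6103515625 = 30517578125
5^30 = (5^15)^2 = 30517578125^2 = 931322574615478515625
5^31 = 5 * 5^30 = 5 * 931322574615478515625 = 4656612873077392578125

Result: 4656612873077392578125
Multiplications needed: 8 (8 lines after 5^1)

5^31 = 4656612873077392578125. Using exponentiation by squaring, this requires 8 multiplications. The key idea: if the exponent is even, square the half-power; if odd, multiply by the base once.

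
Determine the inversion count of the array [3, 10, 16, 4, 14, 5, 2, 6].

Finding inversions in [3, 10, 16, 4, 14, 5, 2, 6]:

(0, 6): arr[0]=3 > arr[6]=2
(1, 3): arr[1]=10 > arr[3]=4
(1, 5): arr[1]=10 > arr[5]=5
(1, 6): arr[1]=10 > arr[6]=2
(1, 7): arr[1]=10 > arr[7]=6
(2, 3): arr[2]=16 > arr[3]=4
(2, 4): arr[2]=16 > arr[4]=14
(2, 5): arr[2]=16 > arr[5]=5
(2, 6): arr[2]=16 > arr[6]=2
(2, 7): arr[2]=16 > arr[7]=6
(3, 6): arr[3]=4 > arr[6]=2
(4, 5): arr[4]=14 > arr[5]=5
(4, 6): arr[4]=14 > arr[6]=2
(4, 7): arr[4]=14 > arr[7]=6
(5, 6): arr[5]=5 > arr[6]=2

Total inversions: 15

The array has 15 inversion(s): (0,6), (1,3), (1,5), (1,6), (1,7), (2,3), (2,4), (2,5), (2,6), (2,7), (3,6), (4,5), (4,6), (4,7), (5,6). Each pair (i,j) satisfies i < j and arr[i] > arr[j].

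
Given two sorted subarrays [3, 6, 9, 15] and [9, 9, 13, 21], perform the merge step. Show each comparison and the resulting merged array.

Merging process:

Compare 3 vs 9: take 3 from left. Merged: [3]
Compare 6 vs 9: take 6 from left. Merged: [3, 6]
Compare 9 vs 9: take 9 from left. Merged: [3, 6, 9]
Compare 15 vs 9: take 9 from right. Merged: [3, 6, 9, 9]
Compare 15 vs 9: take 9 from right. Merged: [3, 6, 9, 9, 9]
Compare 15 vs 13: take 13 from right. Merged: [3, 6, 9, 9, 9, 13]
Compare 15 vs 21: take 15 from left. Merged: [3, 6, 9, 9, 9, 13, 15]
Append remaining from right: [21]. Merged: [3, 6, 9, 9, 9, 13, 15, 21]

Final merged array: [3, 6, 9, 9, 9, 13, 15, 21]
Total comparisons: 7

The merged array is [3, 6, 9, 9, 9, 13, 15, 21], requiring 7 comparisons. The merge step runs in O(n) time where n is the total number of elements.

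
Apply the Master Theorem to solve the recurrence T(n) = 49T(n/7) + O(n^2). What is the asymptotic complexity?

Master Theorem for T(n) = 49T(n/7) + O(n^2):

a = 49, b = 7, c = 2
log_b(a) = log_7(49) = 2.0000

Case 2: c = 2 = log_7(49) = 2.0000
T(n) = O(n^2 log n) = O(n^2 log n)

For T(n) = 49T(n/7) + O(n^2): log_7(49) = 2.0000. This is Case 2 of the Master Theorem (c = log_b(a), equal work at all levels), giving O(n^2 log n).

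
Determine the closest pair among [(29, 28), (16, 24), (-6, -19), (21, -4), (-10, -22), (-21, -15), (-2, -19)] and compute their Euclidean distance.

Computing all pairwise distances among 7 points:

d((29, 28), (16, 24)) = 13.6015
d((29, 28), (-6, -19)) = 58.6003
d((29, 28), (21, -4)) = 32.9848
d((29, 28), (-10, -22)) = 63.4114
d((29, 28), (-21, -15)) = 65.9469
d((29, 28), (-2, -19)) = 56.3028
d((16, 24), (-6, -19)) = 48.3011
d((16, 24), (21, -4)) = 28.4429
d((16, 24), (-10, -22)) = 52.8394
d((16, 24), (-21, -15)) = 53.7587
d((16, 24), (-2, -19)) = 46.6154
d((-6, -19), (21, -4)) = 30.8869
d((-6, -19), (-10, -22)) = 5.0
d((-6, -19), (-21, -15)) = 15.5242
d((-6, -19), (-2, -19)) = 4.0 <-- minimum
d((21, -4), (-10, -22)) = 35.8469
d((21, -4), (-21, -15)) = 43.4166
d((21, -4), (-2, -19)) = 27.4591
d((-10, -22), (-21, -15)) = 13.0384
d((-10, -22), (-2, -19)) = 8.544
d((-21, -15), (-2, -19)) = 19.4165

Closest pair: (-6, -19) and (-2, -19) with distance 4.0

The closest pair is (-6, -19) and (-2, -19) with Euclidean distance 4.0. For 7 points, brute-force pairwise comparison is shown above. For large n, the divide-and-conquer algorithm (sort by x, recurse on halves, check the dividing strip) achieves O(n log n).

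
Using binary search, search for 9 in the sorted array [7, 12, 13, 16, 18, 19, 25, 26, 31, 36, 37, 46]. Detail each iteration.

Binary search for 9 in [7, 12, 13, 16, 18, 19, 25, 26, 31, 36, 37, 46]:

lo=0, hi=11, mid=5, arr[mid]=19 -> 19 > 9, search left half
lo=0, hi=4, mid=2, arr[mid]=13 -> 13 > 9, search left half
lo=0, hi=1, mid=0, arr[mid]=7 -> 7 < 9, search right half
lo=1, hi=1, mid=1, arr[mid]=12 -> 12 > 9, search left half
lo=1 > hi=0, target 9 not found

Binary search determines that 9 is not in the array after 4 comparisons. The search space was exhausted without finding the target.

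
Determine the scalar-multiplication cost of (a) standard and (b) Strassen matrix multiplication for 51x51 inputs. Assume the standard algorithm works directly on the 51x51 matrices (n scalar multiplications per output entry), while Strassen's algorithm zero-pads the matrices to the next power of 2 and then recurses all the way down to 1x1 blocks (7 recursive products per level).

Matrix multiplication for 51x51 matrices:

Strassen's algorithm requires power-of-2 dimensions. Pad 51x51 to 64x64 (next power of 2).

Standard algorithm: 51^3 = 132651 multiplications
Strassen's algorithm: 7^(log2(64)) = 7^6 = 117649 multiplications
Savings: 132651 - 117649 = 15002 multiplications

Standard: 132651 multiplications (51^3). Strassen: 117649 multiplications (7^6, after padding to 64x64). Strassen reduces 8 recursive multiplications to 7 at each level.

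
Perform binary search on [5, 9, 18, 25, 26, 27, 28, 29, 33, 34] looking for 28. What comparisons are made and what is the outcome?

Binary search for 28 in [5, 9, 18, 25, 26, 27, 28, 29, 33, 34]:

lo=0, hi=9, mid=4, arr[mid]=26 -> 26 < 28, search right half
lo=5, hi=9, mid=7, arr[mid]=29 -> 29 > 28, search left half
lo=5, hi=6, mid=5, arr[mid]=27 -> 27 < 28, search right half
lo=6, hi=6, mid=6, arr[mid]=28 -> Found target at index 6!

Binary search finds 28 at index 6 after 4 comparisons. The search repeatedly halves the search space by comparing with the middle element.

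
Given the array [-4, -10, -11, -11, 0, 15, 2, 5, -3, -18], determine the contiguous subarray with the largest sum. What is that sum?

Using Kadane's algorithm on [-4, -10, -11, -11, 0, 15, 2, 5, -3, -18]:

Scanning through the array:
Position 1 (value -10): max_ending_here = -10, max_so_far = -4
Position 2 (value -11): max_ending_here = -11, max_so_far = -4
Position 3 (value -11): max_ending_here = -11, max_so_far = -4
Position 4 (value 0): max_ending_here = 0, max_so_far = 0
Position 5 (value 15): max_ending_here = 15, max_so_far = 15
Position 6 (value 2): max_ending_here = 17, max_so_far = 17
Position 7 (value 5): max_ending_here = 22, max_so_far = 22
Position 8 (value -3): max_ending_here = 19, max_so_far = 22
Position 9 (value -18): max_ending_here = 1, max_so_far = 22

Maximum subarray: [0, 15, 2, 5]
Maximum sum: 22

The maximum subarray is [0, 15, 2, 5] with sum 22. This subarray runs from index 4 to index 7.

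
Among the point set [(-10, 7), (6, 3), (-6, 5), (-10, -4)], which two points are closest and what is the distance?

Computing all pairwise distances among 4 points:

d((-10, 7), (6, 3)) = 16.4924
d((-10, 7), (-6, 5)) = 4.4721 <-- minimum
d((-10, 7), (-10, -4)) = 11.0
d((6, 3), (-6, 5)) = 12.1655
d((6, 3), (-10, -4)) = 17.4642
d((-6, 5), (-10, -4)) = 9.8489

Closest pair: (-10, 7) and (-6, 5) with distance 4.4721

The closest pair is (-10, 7) and (-6, 5) with Euclidean distance 4.4721. For 4 points, brute-force pairwise comparison is shown above. For large n, the divide-and-conquer algorithm (sort by x, recurse on halves, check the dividing strip) achieves O(n log n).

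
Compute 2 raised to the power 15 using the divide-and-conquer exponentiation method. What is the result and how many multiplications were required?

Computing 2^15 by squaring (build up from 2^1; each line after the first costs one multiplication):

2^1 = 2
2^2 = (2^1)^2 = 2^2 = 4
2^3 = 2 * 2^2 = 2 * 4 = 8
2^6 = (2^3)^2 = 8^2 = 64
2^7 = 2 * 2^6 = 2 * 64 = 128
2^14 = (2^7)^2 = 128^2 = 16384
2^15 = 2 * 2^14 = 2 * 16384 = 32768

Result: 32768
Multiplications needed: 6 (6 lines after 2^1)

2^15 = 32768. Using exponentiation by squaring, this requires 6 multiplications. The key idea: if the exponent is even, square the half-power; if odd, multiply by the base once.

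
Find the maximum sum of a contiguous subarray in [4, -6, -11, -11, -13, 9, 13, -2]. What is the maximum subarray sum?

Using Kadane's algorithm on [4, -6, -11, -11, -13, 9, 13, -2]:

Scanning through the array:
Position 1 (value -6): max_ending_here = -2, max_so_far = 4
Position 2 (value -11): max_ending_here = -11, max_so_far = 4
Position 3 (value -11): max_ending_here = -11, max_so_far = 4
Position 4 (value -13): max_ending_here = -13, max_so_far = 4
Position 5 (value 9): max_ending_here = 9, max_so_far = 9
Position 6 (value 13): max_ending_here = 22, max_so_far = 22
Position 7 (value -2): max_ending_here = 20, max_so_far = 22

Maximum subarray: [9, 13]
Maximum sum: 22

The maximum subarray is [9, 13] with sum 22. This subarray runs from index 5 to index 6.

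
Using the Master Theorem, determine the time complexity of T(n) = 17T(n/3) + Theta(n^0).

Master Theorem for T(n) = 17T(n/3) + O(n^0):

a = 17, b = 3, c = 0
log_b(a) = log_3(17) = 2.5789

Case 1: c = 0 < log_3(17) = 2.5789
T(n) = O(n^(log_3 17))

For T(n) = 17T(n/3) + O(n^0): log_3(17) = 2.5789. This is Case 1 of the Master Theorem (c < log_b(a), work dominated by leaves), giving O(n^(log_3 17)).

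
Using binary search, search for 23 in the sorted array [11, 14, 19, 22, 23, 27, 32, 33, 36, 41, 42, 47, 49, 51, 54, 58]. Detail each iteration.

Binary search for 23 in [11, 14, 19, 22, 23, 27, 32, 33, 36, 41, 42, 47, 49, 51, 54, 58]:

lo=0, hi=15, mid=7, arr[mid]=33 -> 33 > 23, search left half
lo=0, hi=6, mid=3, arr[mid]=22 -> 22 < 23, search right half
lo=4, hi=6, mid=5, arr[mid]=27 -> 27 > 23, search left half
lo=4, hi=4, mid=4, arr[mid]=23 -> Found target at index 4!

Binary search finds 23 at index 4 after 4 comparisons. The search repeatedly halves the search space by comparing with the middle element.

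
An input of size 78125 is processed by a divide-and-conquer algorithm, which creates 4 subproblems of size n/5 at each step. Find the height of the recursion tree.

For divide and conquer with division factor 5:

Problem sizes at each level:
Level 0: 78125
Level 1: 15625
Level 2: 3125
Level 3: 625
Level 4: 125
Level 5: 25
Level 6: 5
Level 7: 1

The root is level 0 and the size-1 base case is level 7 (the tree spans levels 0 through 7, i.e. 8 levels counting the root), so the depth is the number of divisions: log_5(78125) = 7

The recursion tree depth is log_5(78125) = 7. At each level, the problem size is divided by 5, so it takes 7 divisions to reduce to a base case of size 1. The algorithm makes 4 recursive calls at each level.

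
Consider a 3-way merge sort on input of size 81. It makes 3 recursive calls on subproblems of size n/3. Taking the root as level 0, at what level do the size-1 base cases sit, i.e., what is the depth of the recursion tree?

For divide and conquer with division factor 3:

Problem sizes at each level:
Level 0: 81
Level 1: 27
Level 2: 9
Level 3: 3
Level 4: 1

The root is level 0 and the size-1 base case is level 4 (the tree spans levels 0 through 4, i.e. 5 levels counting the root), so the depth is the number of divisions: log_3(81) = 4

The recursion tree depth is log_3(81) = 4. At each level, the problem size is divided by 3, so it takes 4 divisions to reduce to a base case of size 1. The algorithm makes 3 recursive calls at each level.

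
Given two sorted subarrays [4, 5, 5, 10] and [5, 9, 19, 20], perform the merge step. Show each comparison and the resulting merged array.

Merging process:

Compare 4 vs 5: take 4 from left. Merged: [4]
Compare 5 vs 5: take 5 from left. Merged: [4, 5]
Compare 5 vs 5: take 5 from left. Merged: [4, 5, 5]
Compare 10 vs 5: take 5 from right. Merged: [4, 5, 5, 5]
Compare 10 vs 9: take 9 from right. Merged: [4, 5, 5, 5, 9]
Compare 10 vs 19: take 10 from left. Merged: [4, 5, 5, 5, 9, 10]
Append remaining from right: [19, 20]. Merged: [4, 5, 5, 5, 9, 10, 19, 20]

Final merged array: [4, 5, 5, 5, 9, 10, 19, 20]
Total comparisons: 6

The merged array is [4, 5, 5, 5, 9, 10, 19, 20], requiring 6 comparisons. The merge step runs in O(n) time where n is the total number of elements.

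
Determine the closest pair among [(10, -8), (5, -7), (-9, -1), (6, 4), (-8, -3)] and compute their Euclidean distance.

Computing all pairwise distances among 5 points:

d((10, -8), (5, -7)) = 5.099
d((10, -8), (-9, -1)) = 20.2485
d((10, -8), (6, 4)) = 12.6491
d((10, -8), (-8, -3)) = 18.6815
d((5, -7), (-9, -1)) = 15.2315
d((5, -7), (6, 4)) = 11.0454
d((5, -7), (-8, -3)) = 13.6015
d((-9, -1), (6, 4)) = 15.8114
d((-9, -1), (-8, -3)) = 2.2361 <-- minimum
d((6, 4), (-8, -3)) = 15.6525

Closest pair: (-9, -1) and (-8, -3) with distance 2.2361

The closest pair is (-9, -1) and (-8, -3) with Euclidean distance 2.2361. For 5 points, brute-force pairwise comparison is shown above. For large n, the divide-and-conquer algorithm (sort by x, recurse on halves, check the dividing strip) achieves O(n log n).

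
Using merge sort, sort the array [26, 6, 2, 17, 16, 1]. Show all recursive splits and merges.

Merge sort trace:

Split: [26, 6, 2, 17, 16, 1] -> [26, 6, 2] and [17, 16, 1]
  Split: [26, 6, 2] -> [26] and [6, 2]
    Split: [6, 2] -> [6] and [2]
    Merge: [6] + [2] -> [2, 6]
  Merge: [26] + [2, 6] -> [2, 6, 26]
  Split: [17, 16, 1] -> [17] and [16, 1]
    Split: [16, 1] -> [16] and [1]
    Merge: [16] + [1] -> [1, 16]
  Merge: [17] + [1, 16] -> [1, 16, 17]
Merge: [2, 6, 26] + [1, 16, 17] -> [1, 2, 6, 16, 17, 26]

Final sorted array: [1, 2, 6, 16, 17, 26]

The merge sort proceeds by recursively splitting the array and merging sorted halves.
After all merges, the sorted array is [1, 2, 6, 16, 17, 26].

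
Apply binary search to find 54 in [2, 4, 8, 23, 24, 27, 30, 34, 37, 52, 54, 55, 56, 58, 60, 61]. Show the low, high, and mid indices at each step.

Binary search for 54 in [2, 4, 8, 23, 24, 27, 30, 34, 37, 52, 54, 55, 56, 58, 60, 61]:

lo=0, hi=15, mid=7, arr[mid]=34 -> 34 < 54, search right half
lo=8, hi=15, mid=11, arr[mid]=55 -> 55 > 54, search left half
lo=8, hi=10, mid=9, arr[mid]=52 -> 52 < 54, search right half
lo=10, hi=10, mid=10, arr[mid]=54 -> Found target at index 10!

Binary search finds 54 at index 10 after 4 comparisons. The search repeatedly halves the search space by comparing with the middle element.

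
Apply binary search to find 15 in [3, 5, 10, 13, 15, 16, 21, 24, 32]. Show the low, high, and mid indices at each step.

Binary search for 15 in [3, 5, 10, 13, 15, 16, 21, 24, 32]:

lo=0, hi=8, mid=4, arr[mid]=15 -> Found target at index 4!

Binary search finds 15 at index 4 after 1 comparisons. The search repeatedly halves the search space by comparing with the middle element.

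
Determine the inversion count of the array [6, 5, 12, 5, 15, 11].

Finding inversions in [6, 5, 12, 5, 15, 11]:

(0, 1): arr[0]=6 > arr[1]=5
(0, 3): arr[0]=6 > arr[3]=5
(2, 3): arr[2]=12 > arr[3]=5
(2, 5): arr[2]=12 > arr[5]=11
(4, 5): arr[4]=15 > arr[5]=11

Total inversions: 5

The array has 5 inversion(s): (0,1), (0,3), (2,3), (2,5), (4,5). Each pair (i,j) satisfies i < j and arr[i] > arr[j].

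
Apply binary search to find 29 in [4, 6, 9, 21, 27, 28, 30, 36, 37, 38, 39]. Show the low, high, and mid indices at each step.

Binary search for 29 in [4, 6, 9, 21, 27, 28, 30, 36, 37, 38, 39]:

lo=0, hi=10, mid=5, arr[mid]=28 -> 28 < 29, search right half
lo=6, hi=10, mid=8, arr[mid]=37 -> 37 > 29, search left half
lo=6, hi=7, mid=6, arr[mid]=30 -> 30 > 29, search left half
lo=6 > hi=5, target 29 not found

Binary search determines that 29 is not in the array after 3 comparisons. The search space was exhausted without finding the target.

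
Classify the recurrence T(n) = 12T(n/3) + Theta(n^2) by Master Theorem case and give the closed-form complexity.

Master Theorem for T(n) = 12T(n/3) + O(n^2):

a = 12, b = 3, c = 2
log_b(a) = log_3(12) = 2.2619

Case 1: c = 2 < log_3(12) = 2.2619
T(n) = O(n^(log_3 12))

For T(n) = 12T(n/3) + O(n^2): log_3(12) = 2.2619. This is Case 1 of the Master Theorem (c < log_b(a), work dominated by leaves), giving O(n^(log_3 12)).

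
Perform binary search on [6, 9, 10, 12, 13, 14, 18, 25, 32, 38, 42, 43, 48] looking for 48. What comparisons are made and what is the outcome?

Binary search for 48 in [6, 9, 10, 12, 13, 14, 18, 25, 32, 38, 42, 43, 48]:

lo=0, hi=12, mid=6, arr[mid]=18 -> 18 < 48, search right half
lo=7, hi=12, mid=9, arr[mid]=38 -> 38 < 48, search right half
lo=10, hi=12, mid=11, arr[mid]=43 -> 43 < 48, search right half
lo=12, hi=12, mid=12, arr[mid]=48 -> Found target at index 12!

Binary search finds 48 at index 12 after 4 comparisons. The search repeatedly halves the search space by comparing with the middle element.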